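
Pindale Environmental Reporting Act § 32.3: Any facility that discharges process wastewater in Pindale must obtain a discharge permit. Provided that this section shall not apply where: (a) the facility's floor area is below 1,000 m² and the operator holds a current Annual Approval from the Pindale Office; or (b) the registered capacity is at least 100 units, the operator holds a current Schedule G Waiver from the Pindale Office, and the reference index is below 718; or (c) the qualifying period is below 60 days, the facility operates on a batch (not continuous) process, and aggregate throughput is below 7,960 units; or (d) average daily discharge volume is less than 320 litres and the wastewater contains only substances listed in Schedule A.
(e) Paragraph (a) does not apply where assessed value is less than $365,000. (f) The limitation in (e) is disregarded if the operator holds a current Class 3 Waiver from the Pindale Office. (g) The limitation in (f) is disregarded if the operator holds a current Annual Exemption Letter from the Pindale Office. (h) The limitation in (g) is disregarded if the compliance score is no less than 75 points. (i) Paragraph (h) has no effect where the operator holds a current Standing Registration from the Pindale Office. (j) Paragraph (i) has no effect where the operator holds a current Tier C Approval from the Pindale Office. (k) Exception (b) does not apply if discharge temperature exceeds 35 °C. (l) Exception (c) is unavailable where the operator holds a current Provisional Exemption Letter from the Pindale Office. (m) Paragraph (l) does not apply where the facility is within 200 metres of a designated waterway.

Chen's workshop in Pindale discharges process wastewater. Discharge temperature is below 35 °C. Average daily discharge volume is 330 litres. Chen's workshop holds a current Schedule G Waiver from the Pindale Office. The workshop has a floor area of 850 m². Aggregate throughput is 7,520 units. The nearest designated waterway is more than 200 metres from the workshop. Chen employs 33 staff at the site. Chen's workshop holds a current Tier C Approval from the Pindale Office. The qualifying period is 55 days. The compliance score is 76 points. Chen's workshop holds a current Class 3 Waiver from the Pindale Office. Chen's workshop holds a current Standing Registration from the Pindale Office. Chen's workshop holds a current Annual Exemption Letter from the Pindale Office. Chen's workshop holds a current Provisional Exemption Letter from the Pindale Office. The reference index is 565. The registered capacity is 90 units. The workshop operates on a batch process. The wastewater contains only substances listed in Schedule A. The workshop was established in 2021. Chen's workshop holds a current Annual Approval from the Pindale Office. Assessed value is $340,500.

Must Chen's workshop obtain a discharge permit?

All of (a)'s requirements are met (the facility's floor area is 850 m², below the 1,000 m² limit; a current Annual Approval is held). Considering the limiting provisions: (e) would limit (a) — assessed value is $340,500, less than the $365,000 limit — but (f) sets (e) aside: (f) operates — a current Class 3 Waiver is held. (g) would limit (f) — a current Annual Exemption Letter is held — but (h) sets (g) aside: (h) applies — the compliance score is 76 points, meeting the 75 points threshold. (i) operates (a current Standing Registration is held), but yields to (j): (j) operates against (i): a current Tier C Approval is held. So (a) applies.
Exception (b) does not apply: the registered capacity is 90 units, short of 100 units.
All of (c)'s requirements are met (the qualifying period is 55 days, below the 60 days limit; the facility operates on a batch process; aggregate throughput is 7,520 units, below the 7,960 units limit). But: (l) operates against (c): a current Provisional Exemption Letter is held. (m), which would lift (l), does not operate here — the workshop is more than 200 m from any designated waterway. So (c) is unavailable.
Exception (d) does not apply: average daily discharge volume is 330 litres, not less than 320 litres.

No — exception (a) applies; Chen's workshop is not required to obtain a discharge permit.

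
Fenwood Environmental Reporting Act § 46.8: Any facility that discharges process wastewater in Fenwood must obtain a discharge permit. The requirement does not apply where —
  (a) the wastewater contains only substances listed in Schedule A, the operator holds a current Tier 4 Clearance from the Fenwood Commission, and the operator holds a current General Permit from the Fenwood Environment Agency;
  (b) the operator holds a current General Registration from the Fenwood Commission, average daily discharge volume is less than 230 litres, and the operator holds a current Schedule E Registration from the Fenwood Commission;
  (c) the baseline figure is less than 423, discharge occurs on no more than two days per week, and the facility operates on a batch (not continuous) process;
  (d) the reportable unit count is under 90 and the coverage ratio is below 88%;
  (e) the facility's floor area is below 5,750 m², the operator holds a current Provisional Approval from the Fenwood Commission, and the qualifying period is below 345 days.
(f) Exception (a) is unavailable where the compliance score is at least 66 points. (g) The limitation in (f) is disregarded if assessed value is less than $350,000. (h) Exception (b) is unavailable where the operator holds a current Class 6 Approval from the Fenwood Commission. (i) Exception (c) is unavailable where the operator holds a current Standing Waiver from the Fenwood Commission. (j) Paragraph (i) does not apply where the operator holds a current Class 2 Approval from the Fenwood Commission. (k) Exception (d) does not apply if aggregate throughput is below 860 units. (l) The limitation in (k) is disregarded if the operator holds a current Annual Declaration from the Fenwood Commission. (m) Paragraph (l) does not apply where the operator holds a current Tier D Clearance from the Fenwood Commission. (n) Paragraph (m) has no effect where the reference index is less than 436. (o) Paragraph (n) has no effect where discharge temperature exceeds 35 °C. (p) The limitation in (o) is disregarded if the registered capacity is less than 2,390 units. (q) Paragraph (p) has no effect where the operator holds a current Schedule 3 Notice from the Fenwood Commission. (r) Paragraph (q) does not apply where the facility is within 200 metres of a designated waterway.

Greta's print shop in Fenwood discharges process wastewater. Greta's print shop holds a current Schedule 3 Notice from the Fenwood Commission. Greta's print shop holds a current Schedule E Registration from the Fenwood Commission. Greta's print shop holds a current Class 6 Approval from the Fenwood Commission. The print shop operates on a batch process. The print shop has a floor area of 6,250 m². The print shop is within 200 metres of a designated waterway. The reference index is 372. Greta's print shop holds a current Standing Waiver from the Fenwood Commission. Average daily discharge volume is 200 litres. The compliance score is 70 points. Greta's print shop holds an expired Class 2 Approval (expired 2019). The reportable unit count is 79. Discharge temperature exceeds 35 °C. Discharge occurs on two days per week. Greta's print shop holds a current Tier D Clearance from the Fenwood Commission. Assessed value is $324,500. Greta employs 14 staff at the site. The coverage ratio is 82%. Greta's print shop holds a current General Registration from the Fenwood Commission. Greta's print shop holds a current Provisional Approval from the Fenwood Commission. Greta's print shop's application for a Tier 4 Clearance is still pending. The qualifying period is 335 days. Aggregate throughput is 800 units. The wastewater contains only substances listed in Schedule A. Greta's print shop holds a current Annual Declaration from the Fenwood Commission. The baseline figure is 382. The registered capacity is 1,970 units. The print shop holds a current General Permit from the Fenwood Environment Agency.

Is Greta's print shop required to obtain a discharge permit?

No — exception (d) applies; Greta's print shop is not required to obtain a discharge permit.

Exception (a) does not apply: no current Tier 4 Clearance is held.
Exception (b)'s conditions are all satisfied: a current General Registration is held; average daily discharge volume is 200 litres, less than the 230 litres limit; a current Schedule E Registration is held. But: (h) operates against (b): a current Class 6 Approval is held. (b) is therefore removed.
Exception (c) is satisfied on its face — the baseline figure is 382, less than the 423 limit; discharge occurs on no more than two days per week; the facility operates on a batch process. Turning to paragraphs (i)–(j): (i) operates against (c): a current Standing Waiver is held. (j), which would lift (i), is not engaged — there is no Class 2 Approval in force. So (c) is unavailable.
All of (d)'s requirements are met (the reportable unit count is 79, under the 90 limit; the coverage ratio is 82%, below the 88% limit). Applying paragraphs (k)–(r): (k) operates (aggregate throughput is 800 units, below the 860 units limit), but is itself disapplied by (l): (l) operates against (k): a current Annual Declaration is held. (m) would limit (l) — a current Tier D Clearance is held — but (n) sets (m) aside: (n) operates — the reference index is 372, less than the 436 limit. (o) would limit (n) — discharge temperature exceeds 35 °C — but (p) sets (o) aside: (p) operates against (o): the registered capacity is 1,970 units, less than the 2,390 units limit. (q) would limit (p) — a current Schedule 3 Notice is held — but (r) sets (q) aside: (r) applies — the print shop is within 200 m of a designated waterway. (d) remains available.
Exception (e) fails — the facility's floor area is 6,250 m², not below 5,750 m².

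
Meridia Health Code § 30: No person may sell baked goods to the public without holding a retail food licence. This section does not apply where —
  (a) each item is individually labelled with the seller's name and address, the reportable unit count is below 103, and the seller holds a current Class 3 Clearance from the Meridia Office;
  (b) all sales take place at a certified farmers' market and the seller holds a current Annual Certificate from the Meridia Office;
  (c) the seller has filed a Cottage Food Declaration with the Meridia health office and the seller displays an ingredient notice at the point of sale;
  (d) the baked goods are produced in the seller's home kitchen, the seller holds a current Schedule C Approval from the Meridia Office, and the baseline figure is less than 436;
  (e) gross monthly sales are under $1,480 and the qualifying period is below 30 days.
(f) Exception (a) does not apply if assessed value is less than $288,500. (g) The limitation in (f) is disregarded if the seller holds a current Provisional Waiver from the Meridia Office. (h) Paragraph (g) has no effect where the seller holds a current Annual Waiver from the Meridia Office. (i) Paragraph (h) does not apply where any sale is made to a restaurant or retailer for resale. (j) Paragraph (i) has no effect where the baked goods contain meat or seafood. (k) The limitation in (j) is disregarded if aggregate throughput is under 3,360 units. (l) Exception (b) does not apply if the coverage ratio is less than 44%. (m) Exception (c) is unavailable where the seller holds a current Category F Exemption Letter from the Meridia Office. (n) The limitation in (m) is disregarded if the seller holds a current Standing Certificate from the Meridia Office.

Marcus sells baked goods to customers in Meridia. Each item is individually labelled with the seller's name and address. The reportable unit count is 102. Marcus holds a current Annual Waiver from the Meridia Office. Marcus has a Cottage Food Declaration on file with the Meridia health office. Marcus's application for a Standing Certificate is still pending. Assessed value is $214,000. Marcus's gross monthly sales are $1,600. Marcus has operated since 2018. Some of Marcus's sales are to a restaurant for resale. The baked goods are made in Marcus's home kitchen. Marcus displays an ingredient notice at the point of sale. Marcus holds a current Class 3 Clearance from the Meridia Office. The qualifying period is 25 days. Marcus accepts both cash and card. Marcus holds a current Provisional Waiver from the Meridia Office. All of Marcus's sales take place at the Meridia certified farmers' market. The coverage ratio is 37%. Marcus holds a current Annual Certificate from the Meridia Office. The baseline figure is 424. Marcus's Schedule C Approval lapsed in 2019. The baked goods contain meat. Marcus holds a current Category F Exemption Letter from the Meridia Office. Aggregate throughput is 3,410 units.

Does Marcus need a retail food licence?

Exception (a): items are individually labelled; the reportable unit count is 102, below the 103 limit; a current Class 3 Clearance is held — every condition holds. Turning to paragraphs (f)–(k): (f) operates against (a): assessed value is $214,000, less than the $288,500 limit. (g) would limit (f) — a current Provisional Waiver is held — but (h) sets (g) aside: (h) operates against (g): a current Annual Waiver is held. (i) would limit (h) — some sales are to a restaurant for resale — but (j) sets (i) aside: (j) operates against (i): the baked goods contain meat. (k), which would lift (j), does not operate here — aggregate throughput is 3,410 units, not under 3,360 units. So (a) is unavailable.
Exception (b)'s conditions are all satisfied: all sales are at a certified farmers' market; a current Annual Certificate is held. But: (l) operates against (b): the coverage ratio is 37%, less than the 44% limit. Exception (b) does not apply.
Exception (c): a Cottage Food Declaration is on file; an ingredient notice is displayed — every condition holds. But applying paragraphs (m)–(n): (m) operates against (c): a current Category F Exemption Letter is held. (n) is inapplicable (the Standing Certificate is not current), so (m) stands. So (c) is unavailable.
Exception (d) fails — the Schedule C Approval is not current.
Exception (e) fails — gross monthly sales are $1,600, not under $1,480.
Every exception is unavailable, so the rule governs.

Yes — Marcus must hold a retail food licence.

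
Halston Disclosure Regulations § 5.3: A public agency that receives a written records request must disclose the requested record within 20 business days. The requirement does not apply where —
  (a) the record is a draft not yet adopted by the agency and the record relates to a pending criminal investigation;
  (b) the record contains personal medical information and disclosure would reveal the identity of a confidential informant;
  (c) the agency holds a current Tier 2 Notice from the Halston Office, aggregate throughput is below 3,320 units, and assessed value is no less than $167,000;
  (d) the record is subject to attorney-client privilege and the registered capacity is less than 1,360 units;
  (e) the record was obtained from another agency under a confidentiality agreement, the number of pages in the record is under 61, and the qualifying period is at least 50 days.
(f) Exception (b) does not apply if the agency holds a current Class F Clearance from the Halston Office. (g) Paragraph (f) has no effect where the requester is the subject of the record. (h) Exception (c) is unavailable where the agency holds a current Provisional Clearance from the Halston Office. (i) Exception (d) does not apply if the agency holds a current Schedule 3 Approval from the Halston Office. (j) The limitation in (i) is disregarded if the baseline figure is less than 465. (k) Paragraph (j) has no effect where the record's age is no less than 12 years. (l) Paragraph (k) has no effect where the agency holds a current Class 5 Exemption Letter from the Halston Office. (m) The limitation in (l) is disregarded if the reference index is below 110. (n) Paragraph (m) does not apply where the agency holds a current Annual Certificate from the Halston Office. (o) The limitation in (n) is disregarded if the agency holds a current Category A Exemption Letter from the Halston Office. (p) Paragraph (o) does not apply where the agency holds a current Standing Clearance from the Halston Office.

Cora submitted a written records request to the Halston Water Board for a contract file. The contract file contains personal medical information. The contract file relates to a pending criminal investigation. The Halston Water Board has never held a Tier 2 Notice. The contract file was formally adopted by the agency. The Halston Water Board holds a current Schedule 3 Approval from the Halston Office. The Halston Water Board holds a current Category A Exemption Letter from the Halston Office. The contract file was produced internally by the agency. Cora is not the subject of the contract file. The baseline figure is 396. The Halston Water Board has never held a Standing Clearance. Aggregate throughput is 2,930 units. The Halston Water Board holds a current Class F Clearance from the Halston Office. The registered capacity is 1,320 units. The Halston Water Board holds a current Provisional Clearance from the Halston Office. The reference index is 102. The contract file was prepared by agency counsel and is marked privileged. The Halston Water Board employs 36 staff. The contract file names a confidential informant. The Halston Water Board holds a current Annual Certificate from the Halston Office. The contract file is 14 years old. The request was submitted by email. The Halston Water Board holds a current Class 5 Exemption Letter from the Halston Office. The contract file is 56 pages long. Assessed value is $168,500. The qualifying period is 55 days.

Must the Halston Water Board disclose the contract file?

Yes — the Halston Water Board must disclose the contract file.

Exception (a) fails — the contract file has been formally adopted.
Exception (b)'s conditions are all satisfied: the contract file contains personal medical information; the contract file names a confidential informant. However, paragraphs (f)–(g) must be considered: (f) is triggered — a current Class F Clearance is held. (g) is not triggered (Cora is not the subject of the contract file), so (f) stands. Exception (b) does not apply.
Exception (c) requires that the agency holds a current Tier 2 Notice from the Halston Office; but no current Tier 2 Notice is held, so (c) is unavailable.
Exception (d)'s conditions are all satisfied: the contract file is privileged; the registered capacity is 1,320 units, less than the 1,360 units limit. Turning to paragraphs (i)–(p): (i) is triggered — a current Schedule 3 Approval is held. (j) applies (the baseline figure is 396, less than the 465 limit), but is itself disapplied by (k): (k) is triggered — the record's age is 14 years, meeting the 12 years threshold. (l) applies (a current Class 5 Exemption Letter is held), but is set aside by (m): (m) applies — the reference index is 102, below the 110 limit. (n) would limit (m) — a current Annual Certificate is held — but (o) sets (n) aside: (o) is engaged — a current Category A Exemption Letter is held. (p) does not operate here (no current Standing Clearance is held), so (o) stands. Exception (d) does not apply.
Exception (e) does not apply: the contract file was produced internally.
No exception displaces § 5.3.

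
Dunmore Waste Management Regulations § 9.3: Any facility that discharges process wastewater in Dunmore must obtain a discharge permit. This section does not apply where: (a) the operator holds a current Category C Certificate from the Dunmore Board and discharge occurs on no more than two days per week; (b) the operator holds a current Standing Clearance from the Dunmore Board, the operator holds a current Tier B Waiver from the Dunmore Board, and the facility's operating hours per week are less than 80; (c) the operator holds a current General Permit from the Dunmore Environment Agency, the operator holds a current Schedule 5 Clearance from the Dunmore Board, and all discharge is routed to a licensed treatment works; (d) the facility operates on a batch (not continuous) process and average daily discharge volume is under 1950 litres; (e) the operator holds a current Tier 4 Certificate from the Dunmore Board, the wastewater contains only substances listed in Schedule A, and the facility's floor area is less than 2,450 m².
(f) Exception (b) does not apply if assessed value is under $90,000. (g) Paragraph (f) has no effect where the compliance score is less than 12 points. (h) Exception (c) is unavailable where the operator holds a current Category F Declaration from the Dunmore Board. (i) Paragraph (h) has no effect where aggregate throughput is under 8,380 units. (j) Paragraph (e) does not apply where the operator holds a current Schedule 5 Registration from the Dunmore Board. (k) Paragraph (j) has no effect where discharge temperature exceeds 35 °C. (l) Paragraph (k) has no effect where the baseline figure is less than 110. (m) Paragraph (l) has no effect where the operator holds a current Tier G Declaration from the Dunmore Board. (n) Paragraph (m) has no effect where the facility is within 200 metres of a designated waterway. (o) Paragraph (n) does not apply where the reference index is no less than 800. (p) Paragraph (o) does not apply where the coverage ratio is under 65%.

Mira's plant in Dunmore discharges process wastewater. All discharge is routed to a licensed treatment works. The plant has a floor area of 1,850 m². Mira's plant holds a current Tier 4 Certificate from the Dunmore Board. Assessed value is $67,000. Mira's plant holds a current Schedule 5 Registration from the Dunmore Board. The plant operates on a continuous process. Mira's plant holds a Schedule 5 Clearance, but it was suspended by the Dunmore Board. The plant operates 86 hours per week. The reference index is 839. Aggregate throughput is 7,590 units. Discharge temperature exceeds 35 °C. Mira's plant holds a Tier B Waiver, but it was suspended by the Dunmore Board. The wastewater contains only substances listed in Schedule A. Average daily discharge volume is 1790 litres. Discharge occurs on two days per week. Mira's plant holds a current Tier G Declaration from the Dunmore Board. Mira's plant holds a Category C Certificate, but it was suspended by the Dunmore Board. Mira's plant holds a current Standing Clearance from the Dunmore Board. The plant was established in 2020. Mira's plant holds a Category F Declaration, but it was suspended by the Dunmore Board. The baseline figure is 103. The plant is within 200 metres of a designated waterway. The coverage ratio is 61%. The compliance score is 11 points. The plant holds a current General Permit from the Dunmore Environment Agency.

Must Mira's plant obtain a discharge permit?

Yes — Mira's plant must obtain a discharge permit.

Exception (a) does not apply: there is no Category C Certificate in force.
Exception (b) does not apply: the Tier B Waiver is not current.
Exception (c) does not apply: no current Schedule 5 Clearance is held.
Exception (d) does not apply: the facility operates on a continuous process.
Exception (e) is satisfied on its face — a current Tier 4 Certificate is held; the wastewater is Schedule-A-only; the facility's floor area is 1,850 m², less than the 2,450 m² limit. But: (j) operates — a current Schedule 5 Registration is held. (k) would limit (j) — discharge temperature exceeds 35 °C — but (l) sets (k) aside: (l) operates against (k): the baseline figure is 103, less than the 110 limit. (m) would limit (l) — a current Tier G Declaration is held — but (n) sets (m) aside: (n) operates — the plant is within 200 m of a designated waterway. (o) would limit (n) — the reference index is 839, meeting the 800 threshold — but (p) sets (o) aside: (p) is engaged — the coverage ratio is 61%, under the 65% limit. Exception (e) does not apply.
Every exception is unavailable, so the rule governs.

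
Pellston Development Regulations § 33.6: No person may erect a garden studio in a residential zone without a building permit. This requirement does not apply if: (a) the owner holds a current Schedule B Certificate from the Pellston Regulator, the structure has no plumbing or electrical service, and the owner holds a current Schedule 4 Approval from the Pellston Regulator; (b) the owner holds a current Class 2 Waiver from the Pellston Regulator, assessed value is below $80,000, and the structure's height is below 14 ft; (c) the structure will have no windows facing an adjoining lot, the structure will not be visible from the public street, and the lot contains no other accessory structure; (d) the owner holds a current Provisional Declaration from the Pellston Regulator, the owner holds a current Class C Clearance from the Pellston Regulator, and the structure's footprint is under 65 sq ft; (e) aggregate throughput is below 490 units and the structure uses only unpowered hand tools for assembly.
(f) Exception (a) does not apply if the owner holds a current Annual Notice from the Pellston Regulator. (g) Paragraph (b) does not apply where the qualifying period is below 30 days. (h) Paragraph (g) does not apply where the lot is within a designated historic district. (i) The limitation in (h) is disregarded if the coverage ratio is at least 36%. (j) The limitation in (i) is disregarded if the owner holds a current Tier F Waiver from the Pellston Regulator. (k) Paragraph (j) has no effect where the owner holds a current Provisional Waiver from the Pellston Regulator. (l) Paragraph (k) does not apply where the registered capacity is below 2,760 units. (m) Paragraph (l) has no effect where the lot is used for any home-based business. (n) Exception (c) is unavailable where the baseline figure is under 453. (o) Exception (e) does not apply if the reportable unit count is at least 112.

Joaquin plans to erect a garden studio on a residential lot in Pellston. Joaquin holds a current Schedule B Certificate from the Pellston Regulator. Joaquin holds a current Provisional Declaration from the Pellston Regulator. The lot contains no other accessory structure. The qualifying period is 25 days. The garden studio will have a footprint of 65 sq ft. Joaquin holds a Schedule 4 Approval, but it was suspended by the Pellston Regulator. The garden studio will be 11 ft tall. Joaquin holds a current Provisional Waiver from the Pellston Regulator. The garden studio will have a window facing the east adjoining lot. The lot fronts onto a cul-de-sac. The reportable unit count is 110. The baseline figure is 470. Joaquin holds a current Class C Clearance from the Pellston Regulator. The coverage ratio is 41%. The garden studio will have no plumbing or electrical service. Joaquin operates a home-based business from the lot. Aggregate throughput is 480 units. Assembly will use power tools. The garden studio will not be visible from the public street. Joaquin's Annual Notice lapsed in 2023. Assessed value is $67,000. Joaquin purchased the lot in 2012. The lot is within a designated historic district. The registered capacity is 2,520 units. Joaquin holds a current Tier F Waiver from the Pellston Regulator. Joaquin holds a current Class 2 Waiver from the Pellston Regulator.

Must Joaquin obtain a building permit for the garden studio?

Yes — Joaquin must obtain a building permit.

Exception (a) fails — no current Schedule 4 Approval is held.
Exception (b) is satisfied on its face — a current Class 2 Waiver is held; assessed value is $67,000, below the $80,000 limit; the structure's height is 11 ft, below the 14 ft limit. However, paragraphs (g)–(m) must be considered: (g) operates against (b): the qualifying period is 25 days, below the 30 days limit. (h) would limit (g) — the lot is in a historic district — but (i) sets (h) aside: (i) operates against (h): the coverage ratio is 41%, meeting the 36% threshold. (j) would limit (i) — a current Tier F Waiver is held — but (k) sets (j) aside: (k) operates against (j): a current Provisional Waiver is held. (l) applies (the registered capacity is 2,520 units, below the 2,760 units limit), but is displaced by (m): (m) operates against (l): a home-based business operates on the lot. (b) is therefore removed.
Exception (c) fails — a window faces an adjoining lot.
Exception (d) requires that the structure's footprint is under 65 sq ft; but the structure's footprint is 65 sq ft, not under 65 sq ft, so (d) is unavailable.
Exception (e) fails — assembly uses power tools.
None of the exceptions is available; § 33.6 applies in full.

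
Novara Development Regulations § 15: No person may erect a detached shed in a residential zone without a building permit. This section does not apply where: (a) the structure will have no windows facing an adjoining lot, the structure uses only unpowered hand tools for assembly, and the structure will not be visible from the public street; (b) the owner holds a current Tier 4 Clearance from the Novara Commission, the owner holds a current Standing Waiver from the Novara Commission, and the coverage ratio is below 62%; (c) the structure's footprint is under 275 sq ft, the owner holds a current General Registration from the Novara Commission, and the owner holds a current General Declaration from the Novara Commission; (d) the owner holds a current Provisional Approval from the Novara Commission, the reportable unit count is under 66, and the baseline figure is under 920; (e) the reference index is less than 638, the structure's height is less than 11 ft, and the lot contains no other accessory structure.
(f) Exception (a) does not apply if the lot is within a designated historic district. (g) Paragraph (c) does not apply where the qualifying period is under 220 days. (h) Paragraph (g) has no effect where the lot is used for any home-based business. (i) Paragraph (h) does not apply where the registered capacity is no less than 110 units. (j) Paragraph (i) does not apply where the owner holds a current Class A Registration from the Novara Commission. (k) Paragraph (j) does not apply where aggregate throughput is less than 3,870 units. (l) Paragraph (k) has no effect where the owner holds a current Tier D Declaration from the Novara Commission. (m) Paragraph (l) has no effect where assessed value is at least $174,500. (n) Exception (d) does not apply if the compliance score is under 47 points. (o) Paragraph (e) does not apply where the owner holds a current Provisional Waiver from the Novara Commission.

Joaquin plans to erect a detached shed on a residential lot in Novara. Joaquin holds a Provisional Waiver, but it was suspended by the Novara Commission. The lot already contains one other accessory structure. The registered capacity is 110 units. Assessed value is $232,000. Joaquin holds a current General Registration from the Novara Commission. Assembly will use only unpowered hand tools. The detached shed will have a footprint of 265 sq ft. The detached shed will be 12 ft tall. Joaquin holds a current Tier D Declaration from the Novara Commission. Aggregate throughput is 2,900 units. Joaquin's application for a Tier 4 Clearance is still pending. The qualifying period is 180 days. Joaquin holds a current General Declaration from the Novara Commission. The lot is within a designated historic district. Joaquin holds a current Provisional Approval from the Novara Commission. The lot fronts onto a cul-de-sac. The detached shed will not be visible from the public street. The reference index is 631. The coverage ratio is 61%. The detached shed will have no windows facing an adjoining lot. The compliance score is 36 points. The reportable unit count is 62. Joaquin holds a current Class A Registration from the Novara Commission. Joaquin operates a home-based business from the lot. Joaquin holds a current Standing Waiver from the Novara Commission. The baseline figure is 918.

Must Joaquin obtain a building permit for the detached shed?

Exception (a)'s conditions are all satisfied: no windows face an adjoining lot; assembly uses only hand tools; the structure will not be visible from the street. However, paragraph (f) must be considered: (f) applies — the lot is in a historic district. (a) is therefore removed.
Exception (b) requires that the owner holds a current Tier 4 Clearance from the Novara Commission; but there is no Tier 4 Clearance in force, so (b) is unavailable.
All of (c)'s requirements are met (the structure's footprint is 265 sq ft, under the 275 sq ft limit; a current General Registration is held; a current General Declaration is held). However, paragraphs (g)–(m) must be considered: (g) operates — the qualifying period is 180 days, under the 220 days limit. (h) would limit (g) — a home-based business operates on the lot — but (i) sets (h) aside: (i) operates against (h): the registered capacity is 110 units, meeting the 110 units threshold. (j) would limit (i) — a current Class A Registration is held — but (k) sets (j) aside: (k) operates — aggregate throughput is 2,900 units, less than the 3,870 units limit. (l) operates (a current Tier D Declaration is held), but is overridden by (m): (m) is triggered — assessed value is $232,000, meeting the $174,500 threshold. (c) is therefore removed.
Exception (d): a current Provisional Approval is held; the reportable unit count is 62, under the 66 limit; the baseline figure is 918, under the 920 limit — every condition holds. However, paragraph (n) must be considered: (n) operates against (d): the compliance score is 36 points, under the 47 points limit. So (d) is unavailable.
Exception (e) does not apply: the structure's height is 12 ft, not less than 11 ft.
None of the exceptions is available; § 15 applies in full.

Yes — Joaquin must obtain a building permit.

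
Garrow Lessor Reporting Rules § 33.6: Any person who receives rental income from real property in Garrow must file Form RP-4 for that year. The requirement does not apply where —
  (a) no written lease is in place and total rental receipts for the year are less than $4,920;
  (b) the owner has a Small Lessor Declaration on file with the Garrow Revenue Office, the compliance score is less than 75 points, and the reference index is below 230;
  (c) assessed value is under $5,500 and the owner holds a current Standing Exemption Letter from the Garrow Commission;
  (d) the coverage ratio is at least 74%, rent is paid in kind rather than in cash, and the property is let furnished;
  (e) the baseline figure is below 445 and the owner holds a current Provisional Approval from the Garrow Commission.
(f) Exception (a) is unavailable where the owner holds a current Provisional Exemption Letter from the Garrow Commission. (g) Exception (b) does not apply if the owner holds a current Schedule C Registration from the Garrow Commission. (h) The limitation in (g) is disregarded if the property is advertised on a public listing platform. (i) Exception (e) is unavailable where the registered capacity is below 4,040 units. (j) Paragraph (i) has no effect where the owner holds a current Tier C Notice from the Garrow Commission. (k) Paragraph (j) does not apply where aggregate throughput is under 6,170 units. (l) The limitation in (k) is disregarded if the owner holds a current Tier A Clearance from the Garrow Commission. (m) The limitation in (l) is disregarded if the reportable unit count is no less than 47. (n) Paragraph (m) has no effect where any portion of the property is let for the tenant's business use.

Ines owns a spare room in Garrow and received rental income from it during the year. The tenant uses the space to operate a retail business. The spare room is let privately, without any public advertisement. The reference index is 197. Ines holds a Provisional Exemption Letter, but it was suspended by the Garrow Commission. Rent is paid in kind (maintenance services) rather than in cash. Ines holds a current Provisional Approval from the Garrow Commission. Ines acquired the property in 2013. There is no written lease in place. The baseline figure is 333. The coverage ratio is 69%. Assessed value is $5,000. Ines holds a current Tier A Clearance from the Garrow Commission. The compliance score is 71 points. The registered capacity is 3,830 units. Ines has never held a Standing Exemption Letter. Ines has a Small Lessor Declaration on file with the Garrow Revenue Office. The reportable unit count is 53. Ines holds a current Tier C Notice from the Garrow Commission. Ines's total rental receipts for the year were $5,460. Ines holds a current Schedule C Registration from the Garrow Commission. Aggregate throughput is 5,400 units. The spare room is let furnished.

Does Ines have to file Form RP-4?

Exception (a) requires that total rental receipts for the year are less than $4,920; but total rental receipts for the year are $5,460, not less than $4,920, so (a) is unavailable.
Exception (b): a Small Lessor Declaration is on file; the compliance score is 71 points, less than the 75 points limit; the reference index is 197, below the 230 limit — every condition holds. However, paragraphs (g)–(h) must be considered: (g) operates against (b): a current Schedule C Registration is held. (h) is not engaged (the property is let privately without advertisement), so (g) stands. So (b) is unavailable.
Exception (c) does not apply: the Standing Exemption Letter is not current.
Exception (d) does not apply: the coverage ratio is 69%, short of 74%.
Exception (e): the baseline figure is 333, below the 445 limit; a current Provisional Approval is held — every condition holds. Considering the limiting provisions: (i) is triggered (the registered capacity is 3,830 units, below the 4,040 units limit), but is displaced by (j): (j) is triggered — a current Tier C Notice is held. (k) is engaged (aggregate throughput is 5,400 units, under the 6,170 units limit), but is set aside by (l): (l) operates against (k): a current Tier A Clearance is held. (m) would limit (l) — the reportable unit count is 53, meeting the 47 threshold — but (n) sets (m) aside: (n) operates against (m): the space is let for business use. Exception (e) stands.

No — exception (e) applies; Ines is not required to file Form RP-4.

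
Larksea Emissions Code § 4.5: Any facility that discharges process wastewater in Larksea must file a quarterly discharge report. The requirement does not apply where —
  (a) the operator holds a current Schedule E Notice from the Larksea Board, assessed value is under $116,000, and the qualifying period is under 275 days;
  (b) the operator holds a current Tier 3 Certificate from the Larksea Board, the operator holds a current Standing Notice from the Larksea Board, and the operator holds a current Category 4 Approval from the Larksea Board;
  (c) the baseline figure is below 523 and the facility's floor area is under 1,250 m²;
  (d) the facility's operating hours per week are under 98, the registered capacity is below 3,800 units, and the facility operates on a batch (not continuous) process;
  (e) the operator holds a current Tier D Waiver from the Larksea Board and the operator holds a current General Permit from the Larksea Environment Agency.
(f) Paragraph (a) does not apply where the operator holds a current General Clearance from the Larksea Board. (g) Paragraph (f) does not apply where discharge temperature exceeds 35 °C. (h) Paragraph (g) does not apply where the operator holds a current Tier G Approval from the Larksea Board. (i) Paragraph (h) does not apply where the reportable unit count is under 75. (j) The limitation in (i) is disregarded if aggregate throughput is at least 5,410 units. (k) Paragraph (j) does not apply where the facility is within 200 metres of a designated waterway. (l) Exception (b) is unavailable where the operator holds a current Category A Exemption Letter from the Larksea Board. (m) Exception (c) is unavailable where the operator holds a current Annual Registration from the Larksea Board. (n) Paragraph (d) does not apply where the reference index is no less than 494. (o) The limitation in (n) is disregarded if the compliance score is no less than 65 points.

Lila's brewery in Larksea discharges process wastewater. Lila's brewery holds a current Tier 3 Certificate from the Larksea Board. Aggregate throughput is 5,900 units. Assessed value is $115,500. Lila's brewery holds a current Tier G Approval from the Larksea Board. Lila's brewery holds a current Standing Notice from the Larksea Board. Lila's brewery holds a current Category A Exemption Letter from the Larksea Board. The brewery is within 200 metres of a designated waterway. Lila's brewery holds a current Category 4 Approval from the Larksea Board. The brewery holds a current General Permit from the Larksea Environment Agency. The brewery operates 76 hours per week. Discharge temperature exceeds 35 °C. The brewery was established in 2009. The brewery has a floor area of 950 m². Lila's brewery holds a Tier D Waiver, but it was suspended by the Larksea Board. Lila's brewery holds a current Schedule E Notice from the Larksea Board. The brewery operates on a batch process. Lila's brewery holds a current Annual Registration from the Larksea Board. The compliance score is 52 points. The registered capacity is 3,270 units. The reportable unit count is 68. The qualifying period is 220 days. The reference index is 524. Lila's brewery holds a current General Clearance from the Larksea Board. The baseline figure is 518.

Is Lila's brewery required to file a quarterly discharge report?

No — exception (a) applies; Lila's brewery is not required to file a quarterly discharge report.

All of (a)'s requirements are met (a current Schedule E Notice is held; assessed value is $115,500, under the $116,000 limit; the qualifying period is 220 days, under the 275 days limit). As to paragraphs (f)–(k): (f) would limit (a) — a current General Clearance is held — but (g) sets (f) aside: (g) is triggered — discharge temperature exceeds 35 °C. (h) would limit (g) — a current Tier G Approval is held — but (i) sets (h) aside: (i) applies — the reportable unit count is 68, under the 75 limit. (j) is engaged (aggregate throughput is 5,900 units, meeting the 5,410 units threshold), but is set aside by (k): (k) operates against (j): the brewery is within 200 m of a designated waterway. (a) remains available.
Exception (b): a current Tier 3 Certificate is held; a current Standing Notice is held; a current Category 4 Approval is held — every condition holds. But applying paragraph (l): (l) operates — a current Category A Exemption Letter is held. So (b) is unavailable.
Exception (c) is satisfied on its face — the baseline figure is 518, below the 523 limit; the facility's floor area is 950 m², under the 1,250 m² limit. But: (m) operates — a current Annual Registration is held. Exception (c) does not apply.
All of (d)'s requirements are met (the facility's operating hours per week are 76, under the 98 limit; the registered capacity is 3,270 units, below the 3,800 units limit; the facility operates on a batch process). But: (n) is triggered — the reference index is 524, meeting the 494 threshold. (o) is not engaged (the compliance score is 52 points, short of 65 points), so (n) stands. So (d) is unavailable.
Exception (e) requires that the operator holds a current Tier D Waiver from the Larksea Board; but no current Tier D Waiver is held, so (e) is unavailable.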